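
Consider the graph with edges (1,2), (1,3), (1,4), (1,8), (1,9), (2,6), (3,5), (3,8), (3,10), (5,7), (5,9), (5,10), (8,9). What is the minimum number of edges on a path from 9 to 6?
3 (path: 9 -> 1 -> 2 -> 6, 3 edges)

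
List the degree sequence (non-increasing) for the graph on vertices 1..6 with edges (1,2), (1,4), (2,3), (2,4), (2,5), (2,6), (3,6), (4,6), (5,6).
[5, 4, 3, 2, 2, 2] (degrees: deg(1)=2, deg(2)=5, deg(3)=2, deg(4)=3, deg(5)=2, deg(6)=4)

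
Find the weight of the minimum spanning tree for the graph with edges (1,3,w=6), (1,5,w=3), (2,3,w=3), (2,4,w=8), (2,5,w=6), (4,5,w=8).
20 (MST edges: (1,3,w=6), (1,5,w=3), (2,3,w=3), (2,4,w=8); sum of weights 6 + 3 + 3 + 8 = 20)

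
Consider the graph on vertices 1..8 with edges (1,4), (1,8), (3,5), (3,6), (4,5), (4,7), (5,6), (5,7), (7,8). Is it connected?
No, it has 2 components: {1, 3, 4, 5, 6, 7, 8}, {2}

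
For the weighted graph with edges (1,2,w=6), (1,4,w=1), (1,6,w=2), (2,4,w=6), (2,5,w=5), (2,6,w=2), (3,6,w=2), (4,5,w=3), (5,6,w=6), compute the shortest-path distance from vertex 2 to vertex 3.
4 (path: 2 -> 6 -> 3; weights 2 + 2 = 4)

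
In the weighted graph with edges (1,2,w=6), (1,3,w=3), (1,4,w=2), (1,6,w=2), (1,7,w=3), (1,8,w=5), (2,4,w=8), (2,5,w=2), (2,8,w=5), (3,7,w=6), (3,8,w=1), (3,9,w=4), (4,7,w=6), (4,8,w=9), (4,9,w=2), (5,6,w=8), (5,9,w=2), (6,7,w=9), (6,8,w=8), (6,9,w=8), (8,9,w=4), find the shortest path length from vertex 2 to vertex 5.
2 (path: 2 -> 5; weights 2 = 2)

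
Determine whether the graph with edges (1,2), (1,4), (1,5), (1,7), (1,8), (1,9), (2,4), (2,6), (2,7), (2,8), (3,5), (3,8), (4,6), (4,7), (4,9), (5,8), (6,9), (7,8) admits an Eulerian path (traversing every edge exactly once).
No (6 vertices have odd degree: {2, 4, 5, 6, 8, 9}; Eulerian path requires 0 or 2)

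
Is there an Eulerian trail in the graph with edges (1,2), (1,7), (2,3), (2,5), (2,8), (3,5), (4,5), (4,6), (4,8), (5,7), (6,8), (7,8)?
Yes (the graph is connected and exactly 2 vertices have odd degree: {4, 7}; any Eulerian path must start and end at those)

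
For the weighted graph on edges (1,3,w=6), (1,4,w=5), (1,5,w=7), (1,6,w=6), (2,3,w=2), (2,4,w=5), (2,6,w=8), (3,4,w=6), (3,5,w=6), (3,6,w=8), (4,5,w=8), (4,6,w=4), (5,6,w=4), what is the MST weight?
20 (MST edges: (1,4,w=5), (2,3,w=2), (2,4,w=5), (4,6,w=4), (5,6,w=4); sum of weights 5 + 2 + 5 + 4 + 4 = 20)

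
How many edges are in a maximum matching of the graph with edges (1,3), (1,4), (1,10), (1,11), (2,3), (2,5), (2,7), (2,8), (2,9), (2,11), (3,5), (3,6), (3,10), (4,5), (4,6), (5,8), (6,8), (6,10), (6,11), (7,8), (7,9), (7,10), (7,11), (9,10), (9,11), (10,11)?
5 (matching: (2,8), (3,6), (4,5), (7,10), (9,11); upper bound floor(n/2) = floor(11/2) = 5)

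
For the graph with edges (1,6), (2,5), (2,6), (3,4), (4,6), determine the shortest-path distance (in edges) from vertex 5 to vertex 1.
3 (path: 5 -> 2 -> 6 -> 1, 3 edges)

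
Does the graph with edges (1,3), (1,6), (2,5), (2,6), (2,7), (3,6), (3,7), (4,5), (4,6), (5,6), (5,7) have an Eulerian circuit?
No (4 vertices have odd degree: {2, 3, 6, 7}; Eulerian circuit requires 0)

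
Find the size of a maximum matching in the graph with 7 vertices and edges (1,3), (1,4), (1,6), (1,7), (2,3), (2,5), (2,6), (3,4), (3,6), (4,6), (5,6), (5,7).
3 (matching: (1,7), (2,5), (4,6); upper bound floor(n/2) = floor(7/2) = 3)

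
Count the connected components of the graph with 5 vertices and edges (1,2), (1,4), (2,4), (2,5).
2 (components: {1, 2, 4, 5}, {3})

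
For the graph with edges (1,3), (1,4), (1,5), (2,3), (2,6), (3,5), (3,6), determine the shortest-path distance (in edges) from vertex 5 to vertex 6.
2 (path: 5 -> 3 -> 6, 2 edges)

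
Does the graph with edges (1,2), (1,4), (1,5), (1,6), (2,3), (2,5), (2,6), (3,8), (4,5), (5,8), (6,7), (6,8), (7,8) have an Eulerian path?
Yes — and in fact it has an Eulerian circuit (the graph is connected and all 8 vertices have even degree)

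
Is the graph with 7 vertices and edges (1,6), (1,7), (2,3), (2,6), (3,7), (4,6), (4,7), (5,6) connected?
Yes (BFS from 1 visits [1, 6, 7, 2, 4, 5, 3] — all 7 vertices reached)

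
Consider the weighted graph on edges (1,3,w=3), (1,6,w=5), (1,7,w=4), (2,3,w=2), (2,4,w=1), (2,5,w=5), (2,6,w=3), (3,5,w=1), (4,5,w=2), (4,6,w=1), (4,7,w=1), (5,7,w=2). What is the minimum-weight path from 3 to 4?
3 (path: 3 -> 5 -> 4; weights 1 + 2 = 3)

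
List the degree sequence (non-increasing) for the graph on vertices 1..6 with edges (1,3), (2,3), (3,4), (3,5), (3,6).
[5, 1, 1, 1, 1, 1] (degrees: deg(1)=1, deg(2)=1, deg(3)=5, deg(4)=1, deg(5)=1, deg(6)=1)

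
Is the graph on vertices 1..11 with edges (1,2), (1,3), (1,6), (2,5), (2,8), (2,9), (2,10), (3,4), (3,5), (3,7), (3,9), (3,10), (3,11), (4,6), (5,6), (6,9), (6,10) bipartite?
Yes. Partition: {1, 4, 5, 7, 8, 9, 10, 11}, {2, 3, 6}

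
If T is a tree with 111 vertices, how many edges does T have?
110 (A tree on V vertices has V - 1 edges, so 111 - 1 = 110)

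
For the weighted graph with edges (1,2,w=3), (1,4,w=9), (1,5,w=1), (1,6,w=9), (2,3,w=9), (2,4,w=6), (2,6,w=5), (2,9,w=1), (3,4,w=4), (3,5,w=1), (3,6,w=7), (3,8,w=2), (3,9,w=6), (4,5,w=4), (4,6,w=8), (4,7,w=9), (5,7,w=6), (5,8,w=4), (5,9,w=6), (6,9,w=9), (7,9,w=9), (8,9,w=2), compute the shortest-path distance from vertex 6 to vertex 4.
8 (path: 6 -> 4; weights 8 = 8)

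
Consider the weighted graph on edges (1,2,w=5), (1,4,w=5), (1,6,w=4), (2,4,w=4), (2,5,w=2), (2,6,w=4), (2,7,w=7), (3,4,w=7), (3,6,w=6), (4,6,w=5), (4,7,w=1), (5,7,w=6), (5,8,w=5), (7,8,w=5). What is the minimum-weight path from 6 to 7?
6 (path: 6 -> 4 -> 7; weights 5 + 1 = 6)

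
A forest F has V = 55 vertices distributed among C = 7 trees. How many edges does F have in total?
48 (Each of the 7 component trees on V_i vertices has V_i - 1 edges; summing gives V - C = 55 - 7 = 48)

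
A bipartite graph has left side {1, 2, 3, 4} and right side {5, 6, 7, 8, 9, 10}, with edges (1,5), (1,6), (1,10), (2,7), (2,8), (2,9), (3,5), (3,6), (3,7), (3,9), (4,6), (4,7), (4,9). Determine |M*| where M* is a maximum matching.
4 (matching: (1,10), (2,8), (3,9), (4,7); upper bound min(|L|,|R|) = min(4,6) = 4)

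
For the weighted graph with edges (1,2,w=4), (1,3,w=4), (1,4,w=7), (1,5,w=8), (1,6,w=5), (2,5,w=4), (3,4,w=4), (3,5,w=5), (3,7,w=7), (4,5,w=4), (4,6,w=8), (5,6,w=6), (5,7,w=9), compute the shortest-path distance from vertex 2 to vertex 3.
8 (path: 2 -> 1 -> 3; weights 4 + 4 = 8)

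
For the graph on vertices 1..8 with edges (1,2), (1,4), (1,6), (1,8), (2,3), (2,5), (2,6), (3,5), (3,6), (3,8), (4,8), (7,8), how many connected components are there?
1 (components: {1, 2, 3, 4, 5, 6, 7, 8})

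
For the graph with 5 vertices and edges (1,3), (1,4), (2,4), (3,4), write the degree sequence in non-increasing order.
[3, 2, 2, 1, 0] (degrees: deg(1)=2, deg(2)=1, deg(3)=2, deg(4)=3, deg(5)=0)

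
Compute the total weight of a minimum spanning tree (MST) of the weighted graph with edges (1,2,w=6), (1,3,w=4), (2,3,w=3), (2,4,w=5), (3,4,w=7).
12 (MST edges: (1,3,w=4), (2,3,w=3), (2,4,w=5); sum of weights 4 + 3 + 5 = 12)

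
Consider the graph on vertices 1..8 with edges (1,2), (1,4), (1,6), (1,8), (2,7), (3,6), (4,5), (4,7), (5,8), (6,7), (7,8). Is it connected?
Yes (BFS from 1 visits [1, 2, 4, 6, 8, 7, 5, 3] — all 8 vertices reached)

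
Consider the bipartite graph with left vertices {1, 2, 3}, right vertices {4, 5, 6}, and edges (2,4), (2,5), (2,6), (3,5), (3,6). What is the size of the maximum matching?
2 (matching: (2,6), (3,5); upper bound min(|L|,|R|) = min(3,3) = 3)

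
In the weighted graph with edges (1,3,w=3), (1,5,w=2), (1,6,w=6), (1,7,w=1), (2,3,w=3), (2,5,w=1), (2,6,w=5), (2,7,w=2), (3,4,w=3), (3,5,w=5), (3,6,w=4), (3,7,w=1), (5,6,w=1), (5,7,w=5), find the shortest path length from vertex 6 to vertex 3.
4 (path: 6 -> 3; weights 4 = 4)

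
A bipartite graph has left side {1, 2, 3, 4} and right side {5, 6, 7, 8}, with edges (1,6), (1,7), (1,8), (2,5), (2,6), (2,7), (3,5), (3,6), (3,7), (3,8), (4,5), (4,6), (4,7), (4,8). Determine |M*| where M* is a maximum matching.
4 (matching: (1,8), (2,7), (3,6), (4,5); upper bound min(|L|,|R|) = min(4,4) = 4)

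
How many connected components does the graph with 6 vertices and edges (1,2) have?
5 (components: {1, 2}, {3}, {4}, {5}, {6})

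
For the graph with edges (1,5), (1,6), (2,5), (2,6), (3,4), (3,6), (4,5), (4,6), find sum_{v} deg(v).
16 (handshake: sum of degrees = 2|E| = 2 x 8 = 16)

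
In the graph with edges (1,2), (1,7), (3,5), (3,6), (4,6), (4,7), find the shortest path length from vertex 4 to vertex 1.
2 (path: 4 -> 7 -> 1, 2 edges)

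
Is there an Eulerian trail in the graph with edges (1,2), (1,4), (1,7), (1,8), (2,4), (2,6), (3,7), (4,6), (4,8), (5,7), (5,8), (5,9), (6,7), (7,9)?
No (6 vertices have odd degree: {2, 3, 5, 6, 7, 8}; Eulerian path requires 0 or 2)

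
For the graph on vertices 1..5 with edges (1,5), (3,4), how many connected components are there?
3 (components: {1, 5}, {2}, {3, 4})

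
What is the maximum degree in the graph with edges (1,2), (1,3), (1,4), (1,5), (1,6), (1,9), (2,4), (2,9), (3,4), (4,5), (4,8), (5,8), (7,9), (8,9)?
6 (attained at vertex 1)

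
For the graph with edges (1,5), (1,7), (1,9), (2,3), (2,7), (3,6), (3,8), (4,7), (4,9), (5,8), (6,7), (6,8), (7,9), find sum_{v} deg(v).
26 (handshake: sum of degrees = 2|E| = 2 x 13 = 26)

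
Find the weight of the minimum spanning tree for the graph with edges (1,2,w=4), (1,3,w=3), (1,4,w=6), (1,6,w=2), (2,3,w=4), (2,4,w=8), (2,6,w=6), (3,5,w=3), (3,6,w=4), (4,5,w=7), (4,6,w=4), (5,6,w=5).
16 (MST edges: (1,2,w=4), (1,3,w=3), (1,6,w=2), (3,5,w=3), (4,6,w=4); sum of weights 4 + 3 + 2 + 3 + 4 = 16)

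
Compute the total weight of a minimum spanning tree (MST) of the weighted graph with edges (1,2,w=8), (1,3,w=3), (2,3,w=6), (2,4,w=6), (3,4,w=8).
15 (MST edges: (1,3,w=3), (2,3,w=6), (2,4,w=6); sum of weights 3 + 6 + 6 = 15)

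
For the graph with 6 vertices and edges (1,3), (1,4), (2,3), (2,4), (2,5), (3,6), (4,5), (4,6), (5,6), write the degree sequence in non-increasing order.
[4, 3, 3, 3, 3, 2] (degrees: deg(1)=2, deg(2)=3, deg(3)=3, deg(4)=4, deg(5)=3, deg(6)=3)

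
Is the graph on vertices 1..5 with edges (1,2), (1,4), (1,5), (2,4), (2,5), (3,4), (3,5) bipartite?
No (odd cycle of length 3: 5 -> 1 -> 2 -> 5)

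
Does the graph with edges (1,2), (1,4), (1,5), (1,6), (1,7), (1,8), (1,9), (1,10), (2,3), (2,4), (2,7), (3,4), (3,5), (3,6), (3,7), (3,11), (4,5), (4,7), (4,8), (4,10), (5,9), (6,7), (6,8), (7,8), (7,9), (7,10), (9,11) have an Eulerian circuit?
No (2 vertices have odd degree: {4, 10}; Eulerian circuit requires 0)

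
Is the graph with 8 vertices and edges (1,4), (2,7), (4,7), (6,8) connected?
No, it has 4 components: {1, 2, 4, 7}, {3}, {5}, {6, 8}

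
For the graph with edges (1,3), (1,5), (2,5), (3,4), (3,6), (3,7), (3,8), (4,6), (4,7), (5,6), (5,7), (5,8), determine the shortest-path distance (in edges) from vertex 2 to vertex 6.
2 (path: 2 -> 5 -> 6, 2 edges)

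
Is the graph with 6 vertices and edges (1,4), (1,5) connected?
No, it has 4 components: {1, 4, 5}, {2}, {3}, {6}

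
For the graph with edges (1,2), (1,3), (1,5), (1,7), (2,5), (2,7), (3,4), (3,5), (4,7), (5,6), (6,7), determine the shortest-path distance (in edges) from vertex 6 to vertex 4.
2 (path: 6 -> 7 -> 4, 2 edges)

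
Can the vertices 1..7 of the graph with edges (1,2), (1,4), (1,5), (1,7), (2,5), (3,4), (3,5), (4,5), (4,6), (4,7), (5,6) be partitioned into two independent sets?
No (odd cycle of length 3: 7 -> 1 -> 4 -> 7)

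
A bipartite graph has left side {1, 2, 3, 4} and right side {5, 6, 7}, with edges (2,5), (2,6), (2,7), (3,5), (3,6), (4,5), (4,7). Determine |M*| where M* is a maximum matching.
3 (matching: (2,7), (3,6), (4,5); upper bound min(|L|,|R|) = min(4,3) = 3)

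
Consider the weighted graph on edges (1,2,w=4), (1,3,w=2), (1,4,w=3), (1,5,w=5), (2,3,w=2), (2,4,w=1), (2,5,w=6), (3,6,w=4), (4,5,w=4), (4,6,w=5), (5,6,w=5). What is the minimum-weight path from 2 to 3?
2 (path: 2 -> 3; weights 2 = 2)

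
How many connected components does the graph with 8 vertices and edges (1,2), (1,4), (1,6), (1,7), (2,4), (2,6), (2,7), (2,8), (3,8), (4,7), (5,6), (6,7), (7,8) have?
1 (components: {1, 2, 3, 4, 5, 6, 7, 8})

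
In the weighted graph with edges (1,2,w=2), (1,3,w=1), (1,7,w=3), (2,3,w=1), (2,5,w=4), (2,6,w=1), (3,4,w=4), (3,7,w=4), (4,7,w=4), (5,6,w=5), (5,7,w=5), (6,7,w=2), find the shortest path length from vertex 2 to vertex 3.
1 (path: 2 -> 3; weights 1 = 1)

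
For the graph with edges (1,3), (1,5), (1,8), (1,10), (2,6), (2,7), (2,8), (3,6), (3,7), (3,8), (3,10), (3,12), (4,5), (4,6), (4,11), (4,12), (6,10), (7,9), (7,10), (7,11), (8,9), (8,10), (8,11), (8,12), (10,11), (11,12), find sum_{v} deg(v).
52 (handshake: sum of degrees = 2|E| = 2 x 26 = 52)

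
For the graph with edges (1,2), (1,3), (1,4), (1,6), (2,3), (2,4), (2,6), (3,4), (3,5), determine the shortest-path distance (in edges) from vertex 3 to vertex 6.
2 (path: 3 -> 2 -> 6, 2 edges)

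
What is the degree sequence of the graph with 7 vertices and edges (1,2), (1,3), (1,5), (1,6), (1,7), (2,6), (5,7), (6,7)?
[5, 3, 3, 2, 2, 1, 0] (degrees: deg(1)=5, deg(2)=2, deg(3)=1, deg(4)=0, deg(5)=2, deg(6)=3, deg(7)=3)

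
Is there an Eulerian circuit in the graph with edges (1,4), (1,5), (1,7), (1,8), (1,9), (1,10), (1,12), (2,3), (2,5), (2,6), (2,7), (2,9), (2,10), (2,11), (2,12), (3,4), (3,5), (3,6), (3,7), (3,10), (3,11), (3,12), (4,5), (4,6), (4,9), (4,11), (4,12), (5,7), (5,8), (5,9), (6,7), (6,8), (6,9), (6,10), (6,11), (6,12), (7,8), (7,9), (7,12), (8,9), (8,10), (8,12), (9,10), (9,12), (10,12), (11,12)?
No (8 vertices have odd degree: {1, 4, 5, 6, 8, 9, 10, 11}; Eulerian circuit requires 0)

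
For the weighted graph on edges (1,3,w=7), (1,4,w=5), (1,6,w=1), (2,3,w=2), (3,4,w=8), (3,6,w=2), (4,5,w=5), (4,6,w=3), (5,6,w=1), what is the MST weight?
9 (MST edges: (1,6,w=1), (2,3,w=2), (3,6,w=2), (4,6,w=3), (5,6,w=1); sum of weights 1 + 2 + 2 + 3 + 1 = 9)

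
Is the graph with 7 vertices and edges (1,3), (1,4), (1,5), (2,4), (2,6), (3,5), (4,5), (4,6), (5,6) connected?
No, it has 2 components: {1, 2, 3, 4, 5, 6}, {7}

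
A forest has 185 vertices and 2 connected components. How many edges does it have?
183 (Each of the 2 component trees on V_i vertices has V_i - 1 edges; summing gives V - C = 185 - 2 = 183)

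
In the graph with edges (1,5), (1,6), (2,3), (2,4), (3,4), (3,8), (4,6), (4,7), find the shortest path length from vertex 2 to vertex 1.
3 (path: 2 -> 4 -> 6 -> 1, 3 edges)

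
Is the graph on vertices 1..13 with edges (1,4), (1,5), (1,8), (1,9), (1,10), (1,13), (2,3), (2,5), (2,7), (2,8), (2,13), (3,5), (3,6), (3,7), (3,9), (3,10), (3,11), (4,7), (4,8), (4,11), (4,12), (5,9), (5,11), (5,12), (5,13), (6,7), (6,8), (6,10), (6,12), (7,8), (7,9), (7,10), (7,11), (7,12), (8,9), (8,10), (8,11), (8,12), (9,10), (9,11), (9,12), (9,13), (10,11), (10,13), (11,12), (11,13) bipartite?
No (odd cycle of length 3: 10 -> 1 -> 9 -> 10)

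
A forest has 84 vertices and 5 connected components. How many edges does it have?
79 (Each of the 5 component trees on V_i vertices has V_i - 1 edges; summing gives V - C = 84 - 5 = 79)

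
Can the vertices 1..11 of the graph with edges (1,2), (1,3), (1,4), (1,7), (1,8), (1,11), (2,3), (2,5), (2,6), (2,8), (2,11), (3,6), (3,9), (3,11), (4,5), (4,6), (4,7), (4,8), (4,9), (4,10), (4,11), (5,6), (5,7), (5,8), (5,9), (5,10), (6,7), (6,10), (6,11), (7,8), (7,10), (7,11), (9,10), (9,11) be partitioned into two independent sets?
No (odd cycle of length 3: 11 -> 1 -> 2 -> 11)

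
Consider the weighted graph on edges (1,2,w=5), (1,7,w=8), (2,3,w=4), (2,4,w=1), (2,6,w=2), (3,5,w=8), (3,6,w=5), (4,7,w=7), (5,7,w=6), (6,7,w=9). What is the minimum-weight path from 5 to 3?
8 (path: 5 -> 3; weights 8 = 8)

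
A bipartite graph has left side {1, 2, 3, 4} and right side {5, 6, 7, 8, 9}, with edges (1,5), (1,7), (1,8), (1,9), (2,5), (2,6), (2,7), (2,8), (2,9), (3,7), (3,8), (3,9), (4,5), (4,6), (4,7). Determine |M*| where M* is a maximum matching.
4 (matching: (1,9), (2,8), (3,7), (4,6); upper bound min(|L|,|R|) = min(4,5) = 4)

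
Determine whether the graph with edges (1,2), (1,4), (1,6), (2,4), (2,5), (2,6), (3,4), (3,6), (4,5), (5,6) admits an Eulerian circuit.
No (2 vertices have odd degree: {1, 5}; Eulerian circuit requires 0)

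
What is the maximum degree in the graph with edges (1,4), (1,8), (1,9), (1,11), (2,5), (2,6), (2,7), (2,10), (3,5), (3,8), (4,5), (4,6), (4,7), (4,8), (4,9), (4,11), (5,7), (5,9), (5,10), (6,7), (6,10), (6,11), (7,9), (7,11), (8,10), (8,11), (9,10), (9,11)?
7 (attained at vertex 4)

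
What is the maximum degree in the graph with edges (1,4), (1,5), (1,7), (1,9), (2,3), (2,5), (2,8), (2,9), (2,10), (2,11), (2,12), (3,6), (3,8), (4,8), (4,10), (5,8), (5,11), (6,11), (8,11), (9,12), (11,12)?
7 (attained at vertex 2)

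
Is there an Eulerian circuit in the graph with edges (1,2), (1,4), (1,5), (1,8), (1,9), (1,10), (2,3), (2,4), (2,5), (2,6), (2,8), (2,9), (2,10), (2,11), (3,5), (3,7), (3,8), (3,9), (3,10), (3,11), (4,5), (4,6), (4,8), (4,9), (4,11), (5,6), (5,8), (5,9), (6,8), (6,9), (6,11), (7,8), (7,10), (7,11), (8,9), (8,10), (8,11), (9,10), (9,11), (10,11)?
No (6 vertices have odd degree: {2, 3, 4, 5, 9, 10}; Eulerian circuit requires 0)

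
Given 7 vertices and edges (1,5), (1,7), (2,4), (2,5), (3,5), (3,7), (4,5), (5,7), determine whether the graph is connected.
No, it has 2 components: {1, 2, 3, 4, 5, 7}, {6}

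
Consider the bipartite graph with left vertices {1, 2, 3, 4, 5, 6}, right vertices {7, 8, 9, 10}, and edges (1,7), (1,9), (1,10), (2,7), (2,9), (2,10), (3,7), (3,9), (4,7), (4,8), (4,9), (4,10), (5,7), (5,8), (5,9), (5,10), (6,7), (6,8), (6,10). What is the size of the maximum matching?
4 (matching: (1,10), (2,9), (3,7), (4,8); upper bound min(|L|,|R|) = min(6,4) = 4)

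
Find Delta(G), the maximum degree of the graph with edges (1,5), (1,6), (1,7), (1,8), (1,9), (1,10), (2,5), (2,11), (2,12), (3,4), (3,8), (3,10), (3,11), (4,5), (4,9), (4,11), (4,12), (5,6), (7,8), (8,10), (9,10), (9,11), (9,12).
6 (attained at vertex 1)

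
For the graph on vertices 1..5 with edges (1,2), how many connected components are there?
4 (components: {1, 2}, {3}, {4}, {5})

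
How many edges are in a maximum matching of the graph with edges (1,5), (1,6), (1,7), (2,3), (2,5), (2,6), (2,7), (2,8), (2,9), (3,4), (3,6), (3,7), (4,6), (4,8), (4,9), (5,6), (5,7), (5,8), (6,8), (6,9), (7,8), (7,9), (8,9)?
4 (matching: (1,7), (2,6), (4,9), (5,8); upper bound floor(n/2) = floor(9/2) = 4)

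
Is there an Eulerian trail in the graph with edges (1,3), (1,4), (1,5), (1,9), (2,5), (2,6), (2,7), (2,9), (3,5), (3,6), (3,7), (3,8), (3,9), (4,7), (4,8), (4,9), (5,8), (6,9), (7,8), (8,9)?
Yes (the graph is connected and exactly 2 vertices have odd degree: {6, 8}; any Eulerian path must start and end at those)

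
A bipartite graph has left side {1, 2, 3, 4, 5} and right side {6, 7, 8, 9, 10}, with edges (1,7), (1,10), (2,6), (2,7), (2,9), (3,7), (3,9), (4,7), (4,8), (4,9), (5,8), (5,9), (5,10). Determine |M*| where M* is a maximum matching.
5 (matching: (1,10), (2,6), (3,7), (4,8), (5,9); upper bound min(|L|,|R|) = min(5,5) = 5)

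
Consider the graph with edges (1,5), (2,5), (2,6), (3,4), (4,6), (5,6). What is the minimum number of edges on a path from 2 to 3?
3 (path: 2 -> 6 -> 4 -> 3, 3 edges)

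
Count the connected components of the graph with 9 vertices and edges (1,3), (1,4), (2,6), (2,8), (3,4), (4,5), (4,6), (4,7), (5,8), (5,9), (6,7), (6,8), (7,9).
1 (components: {1, 2, 3, 4, 5, 6, 7, 8, 9})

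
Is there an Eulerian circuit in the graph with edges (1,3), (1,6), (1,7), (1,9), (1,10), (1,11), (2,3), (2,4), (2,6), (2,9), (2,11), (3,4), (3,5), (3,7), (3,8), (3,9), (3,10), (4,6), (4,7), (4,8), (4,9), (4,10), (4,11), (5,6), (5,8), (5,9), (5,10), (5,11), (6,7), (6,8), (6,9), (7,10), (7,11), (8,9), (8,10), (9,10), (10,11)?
No (2 vertices have odd degree: {2, 6}; Eulerian circuit requires 0)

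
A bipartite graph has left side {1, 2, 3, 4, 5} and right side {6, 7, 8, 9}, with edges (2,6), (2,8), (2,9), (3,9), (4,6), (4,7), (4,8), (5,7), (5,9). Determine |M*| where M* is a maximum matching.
4 (matching: (2,6), (3,9), (4,8), (5,7); upper bound min(|L|,|R|) = min(5,4) = 4)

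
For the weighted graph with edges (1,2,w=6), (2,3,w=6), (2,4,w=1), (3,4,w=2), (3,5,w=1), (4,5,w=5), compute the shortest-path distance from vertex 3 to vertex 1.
9 (path: 3 -> 4 -> 2 -> 1; weights 2 + 1 + 6 = 9)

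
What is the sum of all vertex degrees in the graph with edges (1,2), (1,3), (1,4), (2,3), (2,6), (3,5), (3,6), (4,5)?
16 (handshake: sum of degrees = 2|E| = 2 x 8 = 16)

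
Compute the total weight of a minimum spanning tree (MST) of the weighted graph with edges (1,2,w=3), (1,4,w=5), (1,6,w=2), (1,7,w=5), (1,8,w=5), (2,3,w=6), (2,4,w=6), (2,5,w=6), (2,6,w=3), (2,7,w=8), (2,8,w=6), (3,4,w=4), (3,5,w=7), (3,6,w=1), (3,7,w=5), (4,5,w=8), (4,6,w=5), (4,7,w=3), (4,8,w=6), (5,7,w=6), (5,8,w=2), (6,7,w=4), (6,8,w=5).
20 (MST edges: (1,2,w=3), (1,6,w=2), (1,8,w=5), (3,4,w=4), (3,6,w=1), (4,7,w=3), (5,8,w=2); sum of weights 3 + 2 + 5 + 4 + 1 + 3 + 2 = 20)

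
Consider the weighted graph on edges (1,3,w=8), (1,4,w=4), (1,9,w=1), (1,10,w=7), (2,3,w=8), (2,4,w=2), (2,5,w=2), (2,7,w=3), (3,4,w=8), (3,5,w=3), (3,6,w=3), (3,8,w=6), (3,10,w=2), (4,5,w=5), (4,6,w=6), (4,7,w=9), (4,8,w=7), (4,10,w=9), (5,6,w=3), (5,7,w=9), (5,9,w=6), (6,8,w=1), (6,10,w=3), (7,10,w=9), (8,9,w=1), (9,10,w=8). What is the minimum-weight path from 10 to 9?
5 (path: 10 -> 6 -> 8 -> 9; weights 3 + 1 + 1 = 5)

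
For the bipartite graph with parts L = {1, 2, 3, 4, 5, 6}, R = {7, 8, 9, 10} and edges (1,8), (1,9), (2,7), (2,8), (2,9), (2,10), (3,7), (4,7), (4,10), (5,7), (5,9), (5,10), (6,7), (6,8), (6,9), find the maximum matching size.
4 (matching: (1,9), (2,10), (3,7), (6,8); upper bound min(|L|,|R|) = min(6,4) = 4)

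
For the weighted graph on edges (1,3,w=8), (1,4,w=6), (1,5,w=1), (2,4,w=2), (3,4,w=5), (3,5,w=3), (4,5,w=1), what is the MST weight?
7 (MST edges: (1,5,w=1), (2,4,w=2), (3,5,w=3), (4,5,w=1); sum of weights 1 + 2 + 3 + 1 = 7)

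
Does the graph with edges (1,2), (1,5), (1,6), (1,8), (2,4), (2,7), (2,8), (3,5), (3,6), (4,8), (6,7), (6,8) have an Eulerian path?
Yes — and in fact it has an Eulerian circuit (the graph is connected and all 8 vertices have even degree)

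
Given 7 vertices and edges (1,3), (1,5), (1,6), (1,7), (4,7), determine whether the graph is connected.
No, it has 2 components: {1, 3, 4, 5, 6, 7}, {2}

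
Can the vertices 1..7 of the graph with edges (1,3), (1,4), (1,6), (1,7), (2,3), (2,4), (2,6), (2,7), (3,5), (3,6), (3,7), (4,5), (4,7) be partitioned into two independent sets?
No (odd cycle of length 3: 6 -> 1 -> 3 -> 6)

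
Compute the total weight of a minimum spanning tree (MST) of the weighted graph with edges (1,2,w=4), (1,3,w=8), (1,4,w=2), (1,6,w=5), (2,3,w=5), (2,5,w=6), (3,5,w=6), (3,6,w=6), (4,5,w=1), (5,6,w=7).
17 (MST edges: (1,2,w=4), (1,4,w=2), (1,6,w=5), (2,3,w=5), (4,5,w=1); sum of weights 4 + 2 + 5 + 5 + 1 = 17)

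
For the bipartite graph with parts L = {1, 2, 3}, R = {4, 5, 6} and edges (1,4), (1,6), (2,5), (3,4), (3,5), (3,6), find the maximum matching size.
3 (matching: (1,6), (2,5), (3,4); upper bound min(|L|,|R|) = min(3,3) = 3)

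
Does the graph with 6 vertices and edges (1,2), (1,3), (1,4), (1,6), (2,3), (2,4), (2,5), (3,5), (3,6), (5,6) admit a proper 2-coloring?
No (odd cycle of length 3: 6 -> 1 -> 3 -> 6)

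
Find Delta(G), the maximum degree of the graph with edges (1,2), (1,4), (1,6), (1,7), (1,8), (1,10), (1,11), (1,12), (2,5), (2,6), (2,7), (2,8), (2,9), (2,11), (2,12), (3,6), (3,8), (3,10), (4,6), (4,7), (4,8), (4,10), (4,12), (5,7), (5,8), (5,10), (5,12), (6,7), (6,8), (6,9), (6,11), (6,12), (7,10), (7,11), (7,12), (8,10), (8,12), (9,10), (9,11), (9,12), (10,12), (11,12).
10 (attained at vertex 12)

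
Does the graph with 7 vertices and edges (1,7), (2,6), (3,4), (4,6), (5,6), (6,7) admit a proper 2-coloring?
Yes. Partition: {1, 3, 6}, {2, 4, 5, 7}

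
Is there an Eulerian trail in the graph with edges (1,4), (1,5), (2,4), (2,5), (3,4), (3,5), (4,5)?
Yes — and in fact it has an Eulerian circuit (the graph is connected and all 5 vertices have even degree)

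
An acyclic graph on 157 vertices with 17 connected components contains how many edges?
140 (Each of the 17 component trees on V_i vertices has V_i - 1 edges; summing gives V - C = 157 - 17 = 140)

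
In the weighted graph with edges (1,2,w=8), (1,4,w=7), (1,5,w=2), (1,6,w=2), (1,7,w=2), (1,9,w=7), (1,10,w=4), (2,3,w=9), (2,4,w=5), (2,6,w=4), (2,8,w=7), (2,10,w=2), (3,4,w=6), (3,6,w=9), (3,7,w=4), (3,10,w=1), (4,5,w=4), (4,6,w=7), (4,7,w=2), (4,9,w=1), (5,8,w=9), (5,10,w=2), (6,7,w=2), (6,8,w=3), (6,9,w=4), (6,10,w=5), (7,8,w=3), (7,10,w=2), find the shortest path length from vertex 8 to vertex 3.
6 (path: 8 -> 7 -> 10 -> 3; weights 3 + 2 + 1 = 6)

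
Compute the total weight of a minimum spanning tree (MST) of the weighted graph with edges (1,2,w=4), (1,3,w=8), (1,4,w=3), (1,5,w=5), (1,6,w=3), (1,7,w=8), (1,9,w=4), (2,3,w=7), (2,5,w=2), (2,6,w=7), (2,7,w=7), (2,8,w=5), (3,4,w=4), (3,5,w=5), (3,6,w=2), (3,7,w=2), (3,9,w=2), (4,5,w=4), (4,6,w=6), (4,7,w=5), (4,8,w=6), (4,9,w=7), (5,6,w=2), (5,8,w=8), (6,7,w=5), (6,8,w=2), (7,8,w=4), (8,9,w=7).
18 (MST edges: (1,4,w=3), (1,6,w=3), (2,5,w=2), (3,6,w=2), (3,7,w=2), (3,9,w=2), (5,6,w=2), (6,8,w=2); sum of weights 3 + 3 + 2 + 2 + 2 + 2 + 2 + 2 = 18)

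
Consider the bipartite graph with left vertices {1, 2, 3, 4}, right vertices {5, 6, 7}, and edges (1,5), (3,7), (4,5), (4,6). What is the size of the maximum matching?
3 (matching: (1,5), (3,7), (4,6); upper bound min(|L|,|R|) = min(4,3) = 3)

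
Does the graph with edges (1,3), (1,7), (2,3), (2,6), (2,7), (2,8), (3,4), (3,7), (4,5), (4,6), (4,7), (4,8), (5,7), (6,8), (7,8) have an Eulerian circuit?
No (2 vertices have odd degree: {4, 6}; Eulerian circuit requires 0)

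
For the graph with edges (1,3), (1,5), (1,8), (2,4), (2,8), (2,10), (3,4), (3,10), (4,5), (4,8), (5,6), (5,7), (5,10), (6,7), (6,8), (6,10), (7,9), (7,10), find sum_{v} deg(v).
36 (handshake: sum of degrees = 2|E| = 2 x 18 = 36)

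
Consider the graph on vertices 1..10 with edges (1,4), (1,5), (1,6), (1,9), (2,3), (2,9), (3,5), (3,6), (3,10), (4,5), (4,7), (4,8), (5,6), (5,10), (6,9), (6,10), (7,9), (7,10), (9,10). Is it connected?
Yes (BFS from 1 visits [1, 4, 5, 6, 9, 7, 8, 3, 10, 2] — all 10 vertices reached)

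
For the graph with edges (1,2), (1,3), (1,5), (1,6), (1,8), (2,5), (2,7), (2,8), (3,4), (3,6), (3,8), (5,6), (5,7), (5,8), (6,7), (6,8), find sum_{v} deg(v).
32 (handshake: sum of degrees = 2|E| = 2 x 16 = 32)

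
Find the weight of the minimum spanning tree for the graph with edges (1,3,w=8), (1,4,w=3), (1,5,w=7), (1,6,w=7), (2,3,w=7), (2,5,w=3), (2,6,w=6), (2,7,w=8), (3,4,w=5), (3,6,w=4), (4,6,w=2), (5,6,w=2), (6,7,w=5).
19 (MST edges: (1,4,w=3), (2,5,w=3), (3,6,w=4), (4,6,w=2), (5,6,w=2), (6,7,w=5); sum of weights 3 + 3 + 4 + 2 + 2 + 5 = 19)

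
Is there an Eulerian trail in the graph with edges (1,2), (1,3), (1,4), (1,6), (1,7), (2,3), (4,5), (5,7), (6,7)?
Yes (the graph is connected and exactly 2 vertices have odd degree: {1, 7}; any Eulerian path must start and end at those)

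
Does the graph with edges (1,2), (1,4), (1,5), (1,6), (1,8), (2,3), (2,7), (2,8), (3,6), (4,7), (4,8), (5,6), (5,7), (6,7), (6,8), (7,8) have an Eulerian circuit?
No (6 vertices have odd degree: {1, 4, 5, 6, 7, 8}; Eulerian circuit requires 0)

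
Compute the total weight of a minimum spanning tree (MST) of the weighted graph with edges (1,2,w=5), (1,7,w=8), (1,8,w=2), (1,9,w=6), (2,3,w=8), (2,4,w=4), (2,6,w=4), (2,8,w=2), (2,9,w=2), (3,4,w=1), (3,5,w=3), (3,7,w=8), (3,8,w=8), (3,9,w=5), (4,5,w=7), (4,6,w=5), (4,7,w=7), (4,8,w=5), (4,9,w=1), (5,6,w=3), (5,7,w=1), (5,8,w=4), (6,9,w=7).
15 (MST edges: (1,8,w=2), (2,8,w=2), (2,9,w=2), (3,4,w=1), (3,5,w=3), (4,9,w=1), (5,6,w=3), (5,7,w=1); sum of weights 2 + 2 + 2 + 1 + 3 + 1 + 3 + 1 = 15)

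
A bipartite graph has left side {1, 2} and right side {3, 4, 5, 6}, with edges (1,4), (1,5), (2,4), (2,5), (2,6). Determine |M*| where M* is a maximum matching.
2 (matching: (1,5), (2,6); upper bound min(|L|,|R|) = min(2,4) = 2)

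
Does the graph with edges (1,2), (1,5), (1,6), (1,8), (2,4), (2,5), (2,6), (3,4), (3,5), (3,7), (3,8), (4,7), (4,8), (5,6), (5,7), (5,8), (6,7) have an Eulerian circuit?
Yes (the graph is connected and all 8 vertices have even degree)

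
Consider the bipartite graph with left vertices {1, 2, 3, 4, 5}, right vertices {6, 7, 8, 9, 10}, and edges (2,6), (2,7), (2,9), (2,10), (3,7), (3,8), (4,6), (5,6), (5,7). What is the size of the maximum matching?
4 (matching: (2,10), (3,8), (4,6), (5,7); upper bound min(|L|,|R|) = min(5,5) = 5)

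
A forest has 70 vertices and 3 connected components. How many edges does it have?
67 (Each of the 3 component trees on V_i vertices has V_i - 1 edges; summing gives V - C = 70 - 3 = 67)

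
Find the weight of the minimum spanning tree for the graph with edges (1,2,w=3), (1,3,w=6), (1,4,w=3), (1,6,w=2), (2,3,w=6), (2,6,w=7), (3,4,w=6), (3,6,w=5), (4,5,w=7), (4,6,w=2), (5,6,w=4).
16 (MST edges: (1,2,w=3), (1,6,w=2), (3,6,w=5), (4,6,w=2), (5,6,w=4); sum of weights 3 + 2 + 5 + 2 + 4 = 16)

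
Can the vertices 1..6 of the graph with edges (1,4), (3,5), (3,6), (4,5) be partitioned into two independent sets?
Yes. Partition: {1, 2, 5, 6}, {3, 4}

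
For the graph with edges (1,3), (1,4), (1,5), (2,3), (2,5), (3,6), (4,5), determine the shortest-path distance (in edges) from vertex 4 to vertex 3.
2 (path: 4 -> 1 -> 3, 2 edges)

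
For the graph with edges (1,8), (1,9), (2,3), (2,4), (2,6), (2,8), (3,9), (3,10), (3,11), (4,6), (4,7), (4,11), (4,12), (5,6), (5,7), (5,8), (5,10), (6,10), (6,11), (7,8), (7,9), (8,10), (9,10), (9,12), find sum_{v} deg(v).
48 (handshake: sum of degrees = 2|E| = 2 x 24 = 48)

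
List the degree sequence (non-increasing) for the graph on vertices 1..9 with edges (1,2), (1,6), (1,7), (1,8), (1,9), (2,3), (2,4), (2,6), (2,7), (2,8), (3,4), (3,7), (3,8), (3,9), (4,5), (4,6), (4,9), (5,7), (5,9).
[6, 5, 5, 5, 4, 4, 3, 3, 3] (degrees: deg(1)=5, deg(2)=6, deg(3)=5, deg(4)=5, deg(5)=3, deg(6)=3, deg(7)=4, deg(8)=3, deg(9)=4)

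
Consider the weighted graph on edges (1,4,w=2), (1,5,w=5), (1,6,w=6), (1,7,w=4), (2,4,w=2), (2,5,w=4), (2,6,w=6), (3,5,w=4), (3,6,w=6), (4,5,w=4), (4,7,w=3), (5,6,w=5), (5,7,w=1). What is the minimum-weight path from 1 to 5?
5 (path: 1 -> 5; weights 5 = 5)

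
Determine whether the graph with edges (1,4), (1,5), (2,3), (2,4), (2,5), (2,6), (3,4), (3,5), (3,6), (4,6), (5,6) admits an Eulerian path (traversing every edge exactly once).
Yes — and in fact it has an Eulerian circuit (the graph is connected and all 6 vertices have even degree)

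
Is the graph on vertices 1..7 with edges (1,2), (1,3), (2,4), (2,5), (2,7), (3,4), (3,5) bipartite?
Yes. Partition: {1, 4, 5, 6, 7}, {2, 3}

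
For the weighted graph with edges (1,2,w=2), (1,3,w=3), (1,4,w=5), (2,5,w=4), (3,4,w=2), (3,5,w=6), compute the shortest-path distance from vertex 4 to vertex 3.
2 (path: 4 -> 3; weights 2 = 2)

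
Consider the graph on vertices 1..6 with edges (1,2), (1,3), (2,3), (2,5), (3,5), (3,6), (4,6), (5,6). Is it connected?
Yes (BFS from 1 visits [1, 2, 3, 5, 6, 4] — all 6 vertices reached)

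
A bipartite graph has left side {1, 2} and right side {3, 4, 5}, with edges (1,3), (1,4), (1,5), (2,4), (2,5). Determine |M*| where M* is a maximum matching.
2 (matching: (1,5), (2,4); upper bound min(|L|,|R|) = min(2,3) = 2)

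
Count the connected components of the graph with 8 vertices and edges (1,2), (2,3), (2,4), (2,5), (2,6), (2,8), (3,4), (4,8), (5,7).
1 (components: {1, 2, 3, 4, 5, 6, 7, 8})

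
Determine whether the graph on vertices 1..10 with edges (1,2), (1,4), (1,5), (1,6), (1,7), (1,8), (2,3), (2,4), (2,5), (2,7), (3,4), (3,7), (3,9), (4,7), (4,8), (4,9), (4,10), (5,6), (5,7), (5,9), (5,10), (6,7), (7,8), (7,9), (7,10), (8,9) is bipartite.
No (odd cycle of length 3: 4 -> 1 -> 7 -> 4)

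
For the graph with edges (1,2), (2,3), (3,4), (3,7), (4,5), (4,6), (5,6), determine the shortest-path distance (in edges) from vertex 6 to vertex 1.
4 (path: 6 -> 4 -> 3 -> 2 -> 1, 4 edges)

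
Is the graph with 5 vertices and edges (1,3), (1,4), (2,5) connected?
No, it has 2 components: {1, 3, 4}, {2, 5}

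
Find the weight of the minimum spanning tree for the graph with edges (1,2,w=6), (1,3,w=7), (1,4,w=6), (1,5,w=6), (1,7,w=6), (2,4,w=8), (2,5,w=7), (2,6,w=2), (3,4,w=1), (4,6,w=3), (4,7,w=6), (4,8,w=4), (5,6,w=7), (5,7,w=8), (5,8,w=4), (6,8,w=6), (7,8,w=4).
24 (MST edges: (1,7,w=6), (2,6,w=2), (3,4,w=1), (4,6,w=3), (4,8,w=4), (5,8,w=4), (7,8,w=4); sum of weights 6 + 2 + 1 + 3 + 4 + 4 + 4 = 24)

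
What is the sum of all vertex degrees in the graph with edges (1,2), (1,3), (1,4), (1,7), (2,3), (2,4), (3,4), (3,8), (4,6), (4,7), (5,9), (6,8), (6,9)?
26 (handshake: sum of degrees = 2|E| = 2 x 13 = 26)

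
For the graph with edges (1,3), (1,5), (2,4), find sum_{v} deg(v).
6 (handshake: sum of degrees = 2|E| = 2 x 3 = 6)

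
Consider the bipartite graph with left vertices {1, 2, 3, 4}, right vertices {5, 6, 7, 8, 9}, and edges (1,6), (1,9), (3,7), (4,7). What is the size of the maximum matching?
2 (matching: (1,9), (3,7); upper bound min(|L|,|R|) = min(4,5) = 4)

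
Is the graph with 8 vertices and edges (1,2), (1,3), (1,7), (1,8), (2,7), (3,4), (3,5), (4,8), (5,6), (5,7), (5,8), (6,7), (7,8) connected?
Yes (BFS from 1 visits [1, 2, 3, 7, 8, 4, 5, 6] — all 8 vertices reached)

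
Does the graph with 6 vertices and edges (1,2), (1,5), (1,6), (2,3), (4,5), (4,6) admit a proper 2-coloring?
Yes. Partition: {1, 3, 4}, {2, 5, 6}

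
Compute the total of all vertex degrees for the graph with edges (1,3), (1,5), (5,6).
6 (handshake: sum of degrees = 2|E| = 2 x 3 = 6)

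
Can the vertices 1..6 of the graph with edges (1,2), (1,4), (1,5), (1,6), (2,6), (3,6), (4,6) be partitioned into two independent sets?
No (odd cycle of length 3: 4 -> 1 -> 6 -> 4)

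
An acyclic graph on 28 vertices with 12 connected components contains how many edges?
16 (Each of the 12 component trees on V_i vertices has V_i - 1 edges; summing gives V - C = 28 - 12 = 16)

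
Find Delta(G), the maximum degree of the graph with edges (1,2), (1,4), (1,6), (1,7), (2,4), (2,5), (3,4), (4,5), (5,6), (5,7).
4 (attained at vertices 1, 4, 5)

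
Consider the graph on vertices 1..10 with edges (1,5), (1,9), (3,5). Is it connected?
No, it has 7 components: {1, 3, 5, 9}, {2}, {4}, {6}, {7}, {8}, {10}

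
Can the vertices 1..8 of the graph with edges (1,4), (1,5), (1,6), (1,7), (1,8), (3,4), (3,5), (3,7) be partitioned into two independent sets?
Yes. Partition: {1, 2, 3}, {4, 5, 6, 7, 8}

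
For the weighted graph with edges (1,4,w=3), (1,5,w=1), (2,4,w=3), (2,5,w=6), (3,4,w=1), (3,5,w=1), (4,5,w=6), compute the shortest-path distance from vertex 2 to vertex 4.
3 (path: 2 -> 4; weights 3 = 3)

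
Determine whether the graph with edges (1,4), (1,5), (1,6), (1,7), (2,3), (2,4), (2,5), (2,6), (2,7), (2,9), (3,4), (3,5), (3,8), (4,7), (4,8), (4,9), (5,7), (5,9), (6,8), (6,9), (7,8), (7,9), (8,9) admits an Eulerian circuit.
No (2 vertices have odd degree: {5, 8}; Eulerian circuit requires 0)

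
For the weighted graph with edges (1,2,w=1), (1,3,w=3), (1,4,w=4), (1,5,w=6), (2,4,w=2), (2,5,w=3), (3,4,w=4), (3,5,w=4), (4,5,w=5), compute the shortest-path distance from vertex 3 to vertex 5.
4 (path: 3 -> 5; weights 4 = 4)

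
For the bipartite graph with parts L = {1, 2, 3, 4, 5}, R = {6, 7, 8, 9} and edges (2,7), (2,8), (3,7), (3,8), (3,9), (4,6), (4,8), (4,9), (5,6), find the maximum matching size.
4 (matching: (2,8), (3,7), (4,9), (5,6); upper bound min(|L|,|R|) = min(5,4) = 4)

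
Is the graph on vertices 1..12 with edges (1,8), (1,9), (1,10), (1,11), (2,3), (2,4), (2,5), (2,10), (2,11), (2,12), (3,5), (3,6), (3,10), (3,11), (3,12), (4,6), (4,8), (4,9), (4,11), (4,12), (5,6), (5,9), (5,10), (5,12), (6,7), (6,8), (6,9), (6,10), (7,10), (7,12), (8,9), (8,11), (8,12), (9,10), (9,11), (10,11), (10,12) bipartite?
No (odd cycle of length 3: 9 -> 1 -> 10 -> 9)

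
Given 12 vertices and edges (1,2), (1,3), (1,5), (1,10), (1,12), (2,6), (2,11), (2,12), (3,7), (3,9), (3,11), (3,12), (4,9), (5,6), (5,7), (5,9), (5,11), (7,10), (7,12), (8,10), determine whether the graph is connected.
Yes (BFS from 1 visits [1, 2, 3, 5, 10, 12, 6, 11, 7, 9, 8, 4] — all 12 vertices reached)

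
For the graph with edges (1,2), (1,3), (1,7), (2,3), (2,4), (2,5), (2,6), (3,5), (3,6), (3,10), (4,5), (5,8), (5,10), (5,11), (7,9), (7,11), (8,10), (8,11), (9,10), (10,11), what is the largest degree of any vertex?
6 (attained at vertex 5)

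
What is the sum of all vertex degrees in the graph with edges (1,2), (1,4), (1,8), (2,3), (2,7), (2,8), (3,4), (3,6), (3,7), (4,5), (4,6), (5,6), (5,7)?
26 (handshake: sum of degrees = 2|E| = 2 x 13 = 26)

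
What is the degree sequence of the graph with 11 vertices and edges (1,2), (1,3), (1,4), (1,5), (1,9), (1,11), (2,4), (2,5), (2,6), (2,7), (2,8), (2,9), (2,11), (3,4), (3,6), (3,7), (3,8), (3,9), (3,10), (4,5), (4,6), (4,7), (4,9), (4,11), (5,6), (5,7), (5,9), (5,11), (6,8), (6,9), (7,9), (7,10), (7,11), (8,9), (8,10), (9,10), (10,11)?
[9, 8, 8, 7, 7, 7, 6, 6, 6, 5, 5] (degrees: deg(1)=6, deg(2)=8, deg(3)=7, deg(4)=8, deg(5)=7, deg(6)=6, deg(7)=7, deg(8)=5, deg(9)=9, deg(10)=5, deg(11)=6)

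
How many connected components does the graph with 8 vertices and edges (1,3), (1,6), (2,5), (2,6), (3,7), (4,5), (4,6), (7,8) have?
1 (components: {1, 2, 3, 4, 5, 6, 7, 8})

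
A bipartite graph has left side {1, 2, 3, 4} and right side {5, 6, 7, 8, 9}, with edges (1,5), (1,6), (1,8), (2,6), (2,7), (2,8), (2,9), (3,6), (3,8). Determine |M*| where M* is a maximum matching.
3 (matching: (1,8), (2,9), (3,6); upper bound min(|L|,|R|) = min(4,5) = 4)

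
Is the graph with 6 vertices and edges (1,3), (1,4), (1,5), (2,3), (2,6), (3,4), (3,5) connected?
Yes (BFS from 1 visits [1, 3, 4, 5, 2, 6] — all 6 vertices reached)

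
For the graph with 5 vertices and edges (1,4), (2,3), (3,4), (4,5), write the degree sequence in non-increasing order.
[3, 2, 1, 1, 1] (degrees: deg(1)=1, deg(2)=1, deg(3)=2, deg(4)=3, deg(5)=1)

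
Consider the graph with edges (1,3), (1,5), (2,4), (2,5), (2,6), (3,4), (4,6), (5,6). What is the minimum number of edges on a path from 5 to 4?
2 (path: 5 -> 2 -> 4, 2 edges)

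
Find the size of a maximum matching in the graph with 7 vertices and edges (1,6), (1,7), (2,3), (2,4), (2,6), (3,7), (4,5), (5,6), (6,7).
3 (matching: (2,6), (3,7), (4,5); upper bound floor(n/2) = floor(7/2) = 3)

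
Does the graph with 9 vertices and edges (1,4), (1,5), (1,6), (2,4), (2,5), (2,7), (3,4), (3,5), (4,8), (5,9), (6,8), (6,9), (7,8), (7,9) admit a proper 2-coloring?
Yes. Partition: {1, 2, 3, 8, 9}, {4, 5, 6, 7}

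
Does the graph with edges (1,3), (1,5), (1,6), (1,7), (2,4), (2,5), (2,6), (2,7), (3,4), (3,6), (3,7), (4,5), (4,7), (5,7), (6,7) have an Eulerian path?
Yes — and in fact it has an Eulerian circuit (the graph is connected and all 7 vertices have even degree)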